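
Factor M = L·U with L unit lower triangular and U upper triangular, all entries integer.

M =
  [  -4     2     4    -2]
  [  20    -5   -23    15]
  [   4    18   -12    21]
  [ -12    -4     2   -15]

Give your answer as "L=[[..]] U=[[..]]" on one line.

L=[[1,0,0,0],[-5,1,0,0],[-1,4,1,0],[3,-2,-4,1]] U=[[-4,2,4,-2],[0,5,-3,5],[0,0,4,-1],[0,0,0,-3]]

  R1 -= -5·R0 → [0,5,-3,5]
  R2 -= -1·R0 → [0,20,-8,19]
  R3 -= 3·R0 → [0,-10,-10,-9]
  R2 -= 4·R1 → [0,0,4,-1]
  R3 -= -2·R1 → [0,0,-16,1]
  R3 -= -4·R2 → [0,0,0,-3]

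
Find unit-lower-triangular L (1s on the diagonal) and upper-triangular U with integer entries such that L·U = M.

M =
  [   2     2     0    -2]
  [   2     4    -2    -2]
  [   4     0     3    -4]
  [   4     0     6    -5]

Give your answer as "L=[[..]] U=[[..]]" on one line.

L=[[1,0,0,0],[1,1,0,0],[2,-2,1,0],[2,-2,-2,1]] U=[[2,2,0,-2],[0,2,-2,0],[0,0,-1,0],[0,0,0,-1]]

  R1 -= 1·R0 → [0,2,-2,0]
  R2 -= 2·R0 → [0,-4,3,0]
  R3 -= 2·R0 → [0,-4,6,-1]
  R2 -= -2·R1 → [0,0,-1,0]
  R3 -= -2·R1 → [0,0,2,-1]
  R3 -= -2·R2 → [0,0,0,-1]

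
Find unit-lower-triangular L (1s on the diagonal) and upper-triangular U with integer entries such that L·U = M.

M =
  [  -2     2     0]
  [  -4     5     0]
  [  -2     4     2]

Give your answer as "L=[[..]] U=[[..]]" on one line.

  row1 -= 2·row0 → [0,1,0]
  row2 -= 1·row0 → [0,2,2]
  row2 -= 2·row1 → [0,0,2]

L=[[1,0,0],[2,1,0],[1,2,1]] U=[[-2,2,0],[0,1,0],[0,0,2]]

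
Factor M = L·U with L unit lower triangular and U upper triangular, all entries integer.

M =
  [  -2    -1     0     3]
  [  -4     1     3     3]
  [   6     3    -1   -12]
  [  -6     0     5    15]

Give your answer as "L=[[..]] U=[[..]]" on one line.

  r1 -= 2·r0 → [0,3,3,-3]
  r2 -= -3·r0 → [0,0,-1,-3]
  r3 -= 3·r0 → [0,3,5,6]
  r2 -= 0·r1 → [0,0,-1,-3]
  r3 -= 1·r1 → [0,0,2,9]
  r3 -= -2·r2 → [0,0,0,3]

L=[[1,0,0,0],[2,1,0,0],[-3,0,1,0],[3,1,-2,1]] U=[[-2,-1,0,3],[0,3,3,-3],[0,0,-1,-3],[0,0,0,3]]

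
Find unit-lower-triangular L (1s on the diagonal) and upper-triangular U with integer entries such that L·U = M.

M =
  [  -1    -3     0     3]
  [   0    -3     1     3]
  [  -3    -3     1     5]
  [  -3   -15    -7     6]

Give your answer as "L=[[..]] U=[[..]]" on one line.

L=[[1,0,0,0],[0,1,0,0],[3,-2,1,0],[3,2,-3,1]] U=[[-1,-3,0,3],[0,-3,1,3],[0,0,3,2],[0,0,0,-3]]

  R1 -= 0·R0 → [0,-3,1,3]
  R2 -= 3·R0 → [0,6,1,-4]
  R3 -= 3·R0 → [0,-6,-7,-3]
  R2 -= -2·R1 → [0,0,3,2]
  R3 -= 2·R1 → [0,0,-9,-9]
  R3 -= -3·R2 → [0,0,0,-3]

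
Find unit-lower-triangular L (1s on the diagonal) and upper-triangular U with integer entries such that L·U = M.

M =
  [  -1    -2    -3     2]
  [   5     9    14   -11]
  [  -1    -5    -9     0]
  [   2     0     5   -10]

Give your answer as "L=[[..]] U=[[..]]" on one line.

L=[[1,0,0,0],[-5,1,0,0],[1,3,1,0],[-2,4,-1,1]] U=[[-1,-2,-3,2],[0,-1,-1,-1],[0,0,-3,1],[0,0,0,-1]]

  r1 -= -5·r0 → [0,-1,-1,-1]
  r2 -= 1·r0 → [0,-3,-6,-2]
  r3 -= -2·r0 → [0,-4,-1,-6]
  r2 -= 3·r1 → [0,0,-3,1]
  r3 -= 4·r1 → [0,0,3,-2]
  r3 -= -1·r2 → [0,0,0,-1]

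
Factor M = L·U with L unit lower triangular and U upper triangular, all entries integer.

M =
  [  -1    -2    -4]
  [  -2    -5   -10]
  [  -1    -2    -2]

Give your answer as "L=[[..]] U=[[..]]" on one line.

  row1 -= 2·row0 → [0,-1,-2]
  row2 -= 1·row0 → [0,0,2]
  row2 -= 0·row1 → [0,0,2]

L=[[1,0,0],[2,1,0],[1,0,1]] U=[[-1,-2,-4],[0,-1,-2],[0,0,2]]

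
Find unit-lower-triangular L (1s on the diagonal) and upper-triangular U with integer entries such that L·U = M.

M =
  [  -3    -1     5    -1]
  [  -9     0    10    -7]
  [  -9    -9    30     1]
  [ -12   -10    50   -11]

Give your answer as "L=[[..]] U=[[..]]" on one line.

  row1 -= 3·row0 → [0,3,-5,-4]
  row2 -= 3·row0 → [0,-6,15,4]
  row3 -= 4·row0 → [0,-6,30,-7]
  row2 -= -2·row1 → [0,0,5,-4]
  row3 -= -2·row1 → [0,0,20,-15]
  row3 -= 4·row2 → [0,0,0,1]

L=[[1,0,0,0],[3,1,0,0],[3,-2,1,0],[4,-2,4,1]] U=[[-3,-1,5,-1],[0,3,-5,-4],[0,0,5,-4],[0,0,0,1]]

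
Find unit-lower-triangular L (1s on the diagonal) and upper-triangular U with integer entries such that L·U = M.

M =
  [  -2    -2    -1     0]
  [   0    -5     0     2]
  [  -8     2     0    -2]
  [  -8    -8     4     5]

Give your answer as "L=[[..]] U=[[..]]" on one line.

  r1 -= 0·r0 → [0,-5,0,2]
  r2 -= 4·r0 → [0,10,4,-2]
  r3 -= 4·r0 → [0,0,8,5]
  r2 -= -2·r1 → [0,0,4,2]
  r3 -= 0·r1 → [0,0,8,5]
  r3 -= 2·r2 → [0,0,0,1]

L=[[1,0,0,0],[0,1,0,0],[4,-2,1,0],[4,0,2,1]] U=[[-2,-2,-1,0],[0,-5,0,2],[0,0,4,2],[0,0,0,1]]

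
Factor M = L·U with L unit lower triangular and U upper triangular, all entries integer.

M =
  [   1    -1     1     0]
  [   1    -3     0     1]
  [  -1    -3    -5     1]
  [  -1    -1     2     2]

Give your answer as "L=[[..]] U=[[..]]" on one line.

  R1 -= 1·R0 → [0,-2,-1,1]
  R2 -= -1·R0 → [0,-4,-4,1]
  R3 -= -1·R0 → [0,-2,3,2]
  R2 -= 2·R1 → [0,0,-2,-1]
  R3 -= 1·R1 → [0,0,4,1]
  R3 -= -2·R2 → [0,0,0,-1]

L=[[1,0,0,0],[1,1,0,0],[-1,2,1,0],[-1,1,-2,1]] U=[[1,-1,1,0],[0,-2,-1,1],[0,0,-2,-1],[0,0,0,-1]]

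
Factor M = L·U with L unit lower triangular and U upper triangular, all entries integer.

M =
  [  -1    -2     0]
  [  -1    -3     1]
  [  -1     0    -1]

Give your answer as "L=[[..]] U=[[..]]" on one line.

L=[[1,0,0],[1,1,0],[1,-2,1]] U=[[-1,-2,0],[0,-1,1],[0,0,1]]

  R1 -= 1·R0 → [0,-1,1]
  R2 -= 1·R0 → [0,2,-1]
  R2 -= -2·R1 → [0,0,1]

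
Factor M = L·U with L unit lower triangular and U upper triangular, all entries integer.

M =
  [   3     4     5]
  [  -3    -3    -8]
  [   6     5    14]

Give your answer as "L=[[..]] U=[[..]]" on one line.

L=[[1,0,0],[-1,1,0],[2,-3,1]] U=[[3,4,5],[0,1,-3],[0,0,-5]]

  R1 -= -1·R0 → [0,1,-3]
  R2 -= 2·R0 → [0,-3,4]
  R2 -= -3·R1 → [0,0,-5]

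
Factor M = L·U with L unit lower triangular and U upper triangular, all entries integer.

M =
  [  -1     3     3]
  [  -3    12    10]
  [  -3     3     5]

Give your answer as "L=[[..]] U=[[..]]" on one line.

  R1 -= 3·R0 → [0,3,1]
  R2 -= 3·R0 → [0,-6,-4]
  R2 -= -2·R1 → [0,0,-2]

L=[[1,0,0],[3,1,0],[3,-2,1]] U=[[-1,3,3],[0,3,1],[0,0,-2]]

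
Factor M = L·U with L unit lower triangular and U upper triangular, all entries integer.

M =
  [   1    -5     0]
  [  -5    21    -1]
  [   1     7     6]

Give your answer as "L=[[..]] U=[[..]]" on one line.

L=[[1,0,0],[-5,1,0],[1,-3,1]] U=[[1,-5,0],[0,-4,-1],[0,0,3]]

  R1 -= -5·R0 → [0,-4,-1]
  R2 -= 1·R0 → [0,12,6]
  R2 -= -3·R1 → [0,0,3]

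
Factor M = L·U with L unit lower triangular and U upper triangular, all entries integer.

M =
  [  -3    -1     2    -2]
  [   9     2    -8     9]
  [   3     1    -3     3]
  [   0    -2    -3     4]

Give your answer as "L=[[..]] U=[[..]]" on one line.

L=[[1,0,0,0],[-3,1,0,0],[-1,0,1,0],[0,2,-1,1]] U=[[-3,-1,2,-2],[0,-1,-2,3],[0,0,-1,1],[0,0,0,-1]]

  row1 -= -3·row0 → [0,-1,-2,3]
  row2 -= -1·row0 → [0,0,-1,1]
  row3 -= 0·row0 → [0,-2,-3,4]
  row2 -= 0·row1 → [0,0,-1,1]
  row3 -= 2·row1 → [0,0,1,-2]
  row3 -= -1·row2 → [0,0,0,-1]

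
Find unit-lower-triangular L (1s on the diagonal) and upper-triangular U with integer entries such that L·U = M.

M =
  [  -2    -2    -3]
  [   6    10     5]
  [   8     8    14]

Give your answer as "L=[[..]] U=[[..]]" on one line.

  row1 -= -3·row0 → [0,4,-4]
  row2 -= -4·row0 → [0,0,2]
  row2 -= 0·row1 → [0,0,2]

L=[[1,0,0],[-3,1,0],[-4,0,1]] U=[[-2,-2,-3],[0,4,-4],[0,0,2]]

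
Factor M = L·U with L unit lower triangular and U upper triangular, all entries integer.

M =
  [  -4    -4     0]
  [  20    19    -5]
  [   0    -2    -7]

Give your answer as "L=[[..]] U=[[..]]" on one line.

  r1 -= -5·r0 → [0,-1,-5]
  r2 -= 0·r0 → [0,-2,-7]
  r2 -= 2·r1 → [0,0,3]

L=[[1,0,0],[-5,1,0],[0,2,1]] U=[[-4,-4,0],[0,-1,-5],[0,0,3]]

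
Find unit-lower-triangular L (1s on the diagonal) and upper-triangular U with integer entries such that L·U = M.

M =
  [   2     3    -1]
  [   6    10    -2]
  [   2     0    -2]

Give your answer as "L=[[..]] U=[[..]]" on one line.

  R1 -= 3·R0 → [0,1,1]
  R2 -= 1·R0 → [0,-3,-1]
  R2 -= -3·R1 → [0,0,2]

L=[[1,0,0],[3,1,0],[1,-3,1]] U=[[2,3,-1],[0,1,1],[0,0,2]]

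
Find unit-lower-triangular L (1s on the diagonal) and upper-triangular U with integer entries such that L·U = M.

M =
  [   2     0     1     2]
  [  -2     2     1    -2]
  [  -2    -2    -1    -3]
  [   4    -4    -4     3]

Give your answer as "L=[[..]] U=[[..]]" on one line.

L=[[1,0,0,0],[-1,1,0,0],[-1,-1,1,0],[2,-2,-1,1]] U=[[2,0,1,2],[0,2,2,0],[0,0,2,-1],[0,0,0,-2]]

  R1 -= -1·R0 → [0,2,2,0]
  R2 -= -1·R0 → [0,-2,0,-1]
  R3 -= 2·R0 → [0,-4,-6,-1]
  R2 -= -1·R1 → [0,0,2,-1]
  R3 -= -2·R1 → [0,0,-2,-1]
  R3 -= -1·R2 → [0,0,0,-2]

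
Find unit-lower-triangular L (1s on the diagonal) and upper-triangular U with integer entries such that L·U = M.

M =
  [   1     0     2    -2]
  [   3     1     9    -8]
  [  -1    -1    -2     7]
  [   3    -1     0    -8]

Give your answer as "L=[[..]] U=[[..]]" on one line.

  R1 -= 3·R0 → [0,1,3,-2]
  R2 -= -1·R0 → [0,-1,0,5]
  R3 -= 3·R0 → [0,-1,-6,-2]
  R2 -= -1·R1 → [0,0,3,3]
  R3 -= -1·R1 → [0,0,-3,-4]
  R3 -= -1·R2 → [0,0,0,-1]

L=[[1,0,0,0],[3,1,0,0],[-1,-1,1,0],[3,-1,-1,1]] U=[[1,0,2,-2],[0,1,3,-2],[0,0,3,3],[0,0,0,-1]]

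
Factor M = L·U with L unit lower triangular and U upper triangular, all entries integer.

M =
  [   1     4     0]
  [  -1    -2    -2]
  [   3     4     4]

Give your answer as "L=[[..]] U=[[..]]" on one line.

L=[[1,0,0],[-1,1,0],[3,-4,1]] U=[[1,4,0],[0,2,-2],[0,0,-4]]

  r1 -= -1·r0 → [0,2,-2]
  r2 -= 3·r0 → [0,-8,4]
  r2 -= -4·r1 → [0,0,-4]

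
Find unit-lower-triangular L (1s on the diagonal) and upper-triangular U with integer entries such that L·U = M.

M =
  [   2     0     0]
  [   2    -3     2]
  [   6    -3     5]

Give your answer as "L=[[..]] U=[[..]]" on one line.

L=[[1,0,0],[1,1,0],[3,1,1]] U=[[2,0,0],[0,-3,2],[0,0,3]]

  R1 -= 1·R0 → [0,-3,2]
  R2 -= 3·R0 → [0,-3,5]
  R2 -= 1·R1 → [0,0,3]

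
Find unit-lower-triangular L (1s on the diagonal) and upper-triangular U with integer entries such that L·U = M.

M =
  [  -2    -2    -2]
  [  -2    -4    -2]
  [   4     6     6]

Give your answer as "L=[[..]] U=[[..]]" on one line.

L=[[1,0,0],[1,1,0],[-2,-1,1]] U=[[-2,-2,-2],[0,-2,0],[0,0,2]]

  R1 -= 1·R0 → [0,-2,0]
  R2 -= -2·R0 → [0,2,2]
  R2 -= -1·R1 → [0,0,2]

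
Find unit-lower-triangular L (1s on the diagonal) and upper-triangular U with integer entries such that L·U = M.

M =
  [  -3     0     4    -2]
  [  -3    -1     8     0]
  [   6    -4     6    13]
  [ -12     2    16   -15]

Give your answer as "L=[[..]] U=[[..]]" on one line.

  r1 -= 1·r0 → [0,-1,4,2]
  r2 -= -2·r0 → [0,-4,14,9]
  r3 -= 4·r0 → [0,2,0,-7]
  r2 -= 4·r1 → [0,0,-2,1]
  r3 -= -2·r1 → [0,0,8,-3]
  r3 -= -4·r2 → [0,0,0,1]

L=[[1,0,0,0],[1,1,0,0],[-2,4,1,0],[4,-2,-4,1]] U=[[-3,0,4,-2],[0,-1,4,2],[0,0,-2,1],[0,0,0,1]]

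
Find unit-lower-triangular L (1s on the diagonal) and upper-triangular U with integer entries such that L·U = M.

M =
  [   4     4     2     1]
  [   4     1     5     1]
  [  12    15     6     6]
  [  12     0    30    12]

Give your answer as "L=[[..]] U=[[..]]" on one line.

L=[[1,0,0,0],[1,1,0,0],[3,-1,1,0],[3,4,4,1]] U=[[4,4,2,1],[0,-3,3,0],[0,0,3,3],[0,0,0,-3]]

  row1 -= 1·row0 → [0,-3,3,0]
  row2 -= 3·row0 → [0,3,0,3]
  row3 -= 3·row0 → [0,-12,24,9]
  row2 -= -1·row1 → [0,0,3,3]
  row3 -= 4·row1 → [0,0,12,9]
  row3 -= 4·row2 → [0,0,0,-3]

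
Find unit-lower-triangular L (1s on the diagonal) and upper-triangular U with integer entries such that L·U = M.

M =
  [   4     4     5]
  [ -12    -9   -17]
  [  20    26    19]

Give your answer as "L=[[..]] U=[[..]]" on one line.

L=[[1,0,0],[-3,1,0],[5,2,1]] U=[[4,4,5],[0,3,-2],[0,0,-2]]

  row1 -= -3·row0 → [0,3,-2]
  row2 -= 5·row0 → [0,6,-6]
  row2 -= 2·row1 → [0,0,-2]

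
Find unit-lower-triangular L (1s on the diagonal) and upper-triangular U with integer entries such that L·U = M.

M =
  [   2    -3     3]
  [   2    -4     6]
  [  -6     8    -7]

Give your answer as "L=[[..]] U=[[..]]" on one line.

L=[[1,0,0],[1,1,0],[-3,1,1]] U=[[2,-3,3],[0,-1,3],[0,0,-1]]

  r1 -= 1·r0 → [0,-1,3]
  r2 -= -3·r0 → [0,-1,2]
  r2 -= 1·r1 → [0,0,-1]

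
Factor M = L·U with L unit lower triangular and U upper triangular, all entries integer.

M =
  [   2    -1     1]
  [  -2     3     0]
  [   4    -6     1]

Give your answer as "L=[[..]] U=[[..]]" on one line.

  row1 -= -1·row0 → [0,2,1]
  row2 -= 2·row0 → [0,-4,-1]
  row2 -= -2·row1 → [0,0,1]

L=[[1,0,0],[-1,1,0],[2,-2,1]] U=[[2,-1,1],[0,2,1],[0,0,1]]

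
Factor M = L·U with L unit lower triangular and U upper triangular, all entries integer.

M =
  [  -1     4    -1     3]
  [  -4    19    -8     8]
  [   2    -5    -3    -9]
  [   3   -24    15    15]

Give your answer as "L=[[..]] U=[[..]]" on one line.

  r1 -= 4·r0 → [0,3,-4,-4]
  r2 -= -2·r0 → [0,3,-5,-3]
  r3 -= -3·r0 → [0,-12,12,24]
  r2 -= 1·r1 → [0,0,-1,1]
  r3 -= -4·r1 → [0,0,-4,8]
  r3 -= 4·r2 → [0,0,0,4]

L=[[1,0,0,0],[4,1,0,0],[-2,1,1,0],[-3,-4,4,1]] U=[[-1,4,-1,3],[0,3,-4,-4],[0,0,-1,1],[0,0,0,4]]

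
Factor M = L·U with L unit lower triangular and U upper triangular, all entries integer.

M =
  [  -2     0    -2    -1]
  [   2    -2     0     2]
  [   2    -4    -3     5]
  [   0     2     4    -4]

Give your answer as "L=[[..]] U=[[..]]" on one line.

L=[[1,0,0,0],[-1,1,0,0],[-1,2,1,0],[0,-1,-2,1]] U=[[-2,0,-2,-1],[0,-2,-2,1],[0,0,-1,2],[0,0,0,1]]

  R1 -= -1·R0 → [0,-2,-2,1]
  R2 -= -1·R0 → [0,-4,-5,4]
  R3 -= 0·R0 → [0,2,4,-4]
  R2 -= 2·R1 → [0,0,-1,2]
  R3 -= -1·R1 → [0,0,2,-3]
  R3 -= -2·R2 → [0,0,0,1]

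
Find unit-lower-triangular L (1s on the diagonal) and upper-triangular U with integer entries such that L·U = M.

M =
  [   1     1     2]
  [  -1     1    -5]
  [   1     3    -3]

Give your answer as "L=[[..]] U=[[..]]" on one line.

L=[[1,0,0],[-1,1,0],[1,1,1]] U=[[1,1,2],[0,2,-3],[0,0,-2]]

  row1 -= -1·row0 → [0,2,-3]
  row2 -= 1·row0 → [0,2,-5]
  row2 -= 1·row1 → [0,0,-2]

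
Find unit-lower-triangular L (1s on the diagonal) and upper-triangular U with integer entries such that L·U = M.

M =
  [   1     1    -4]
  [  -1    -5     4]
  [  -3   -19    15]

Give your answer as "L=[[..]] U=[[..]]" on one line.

  r1 -= -1·r0 → [0,-4,0]
  r2 -= -3·r0 → [0,-16,3]
  r2 -= 4·r1 → [0,0,3]

L=[[1,0,0],[-1,1,0],[-3,4,1]] U=[[1,1,-4],[0,-4,0],[0,0,3]]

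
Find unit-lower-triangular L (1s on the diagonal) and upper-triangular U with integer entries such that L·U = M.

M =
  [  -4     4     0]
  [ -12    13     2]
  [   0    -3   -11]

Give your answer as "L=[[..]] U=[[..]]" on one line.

  r1 -= 3·r0 → [0,1,2]
  r2 -= 0·r0 → [0,-3,-11]
  r2 -= -3·r1 → [0,0,-5]

L=[[1,0,0],[3,1,0],[0,-3,1]] U=[[-4,4,0],[0,1,2],[0,0,-5]]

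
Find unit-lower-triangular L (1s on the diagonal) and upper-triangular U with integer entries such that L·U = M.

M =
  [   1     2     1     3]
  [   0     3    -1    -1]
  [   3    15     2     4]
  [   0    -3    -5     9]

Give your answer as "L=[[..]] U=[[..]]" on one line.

L=[[1,0,0,0],[0,1,0,0],[3,3,1,0],[0,-1,-3,1]] U=[[1,2,1,3],[0,3,-1,-1],[0,0,2,-2],[0,0,0,2]]

  R1 -= 0·R0 → [0,3,-1,-1]
  R2 -= 3·R0 → [0,9,-1,-5]
  R3 -= 0·R0 → [0,-3,-5,9]
  R2 -= 3·R1 → [0,0,2,-2]
  R3 -= -1·R1 → [0,0,-6,8]
  R3 -= -3·R2 → [0,0,0,2]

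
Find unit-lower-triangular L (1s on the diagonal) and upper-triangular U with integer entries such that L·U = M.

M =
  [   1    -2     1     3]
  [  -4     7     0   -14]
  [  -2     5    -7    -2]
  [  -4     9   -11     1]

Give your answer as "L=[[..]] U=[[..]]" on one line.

  R1 -= -4·R0 → [0,-1,4,-2]
  R2 -= -2·R0 → [0,1,-5,4]
  R3 -= -4·R0 → [0,1,-7,13]
  R2 -= -1·R1 → [0,0,-1,2]
  R3 -= -1·R1 → [0,0,-3,11]
  R3 -= 3·R2 → [0,0,0,5]

L=[[1,0,0,0],[-4,1,0,0],[-2,-1,1,0],[-4,-1,3,1]] U=[[1,-2,1,3],[0,-1,4,-2],[0,0,-1,2],[0,0,0,5]]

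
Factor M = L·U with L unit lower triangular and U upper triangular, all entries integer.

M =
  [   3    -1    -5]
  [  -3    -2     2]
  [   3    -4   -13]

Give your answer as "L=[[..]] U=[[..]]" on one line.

L=[[1,0,0],[-1,1,0],[1,1,1]] U=[[3,-1,-5],[0,-3,-3],[0,0,-5]]

  R1 -= -1·R0 → [0,-3,-3]
  R2 -= 1·R0 → [0,-3,-8]
  R2 -= 1·R1 → [0,0,-5]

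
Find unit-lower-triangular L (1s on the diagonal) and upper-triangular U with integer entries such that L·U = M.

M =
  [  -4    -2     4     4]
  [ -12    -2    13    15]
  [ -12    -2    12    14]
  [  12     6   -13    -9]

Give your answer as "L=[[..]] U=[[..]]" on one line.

L=[[1,0,0,0],[3,1,0,0],[3,1,1,0],[-3,0,1,1]] U=[[-4,-2,4,4],[0,4,1,3],[0,0,-1,-1],[0,0,0,4]]

  row1 -= 3·row0 → [0,4,1,3]
  row2 -= 3·row0 → [0,4,0,2]
  row3 -= -3·row0 → [0,0,-1,3]
  row2 -= 1·row1 → [0,0,-1,-1]
  row3 -= 0·row1 → [0,0,-1,3]
  row3 -= 1·row2 → [0,0,0,4]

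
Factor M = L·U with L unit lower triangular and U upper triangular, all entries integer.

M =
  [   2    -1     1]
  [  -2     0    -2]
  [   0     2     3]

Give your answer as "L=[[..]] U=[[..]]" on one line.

L=[[1,0,0],[-1,1,0],[0,-2,1]] U=[[2,-1,1],[0,-1,-1],[0,0,1]]

  R1 -= -1·R0 → [0,-1,-1]
  R2 -= 0·R0 → [0,2,3]
  R2 -= -2·R1 → [0,0,1]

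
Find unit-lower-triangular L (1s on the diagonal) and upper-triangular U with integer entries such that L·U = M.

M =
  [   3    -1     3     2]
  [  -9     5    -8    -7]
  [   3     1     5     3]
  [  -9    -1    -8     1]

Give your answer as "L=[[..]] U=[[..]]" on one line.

L=[[1,0,0,0],[-3,1,0,0],[1,1,1,0],[-3,-2,3,1]] U=[[3,-1,3,2],[0,2,1,-1],[0,0,1,2],[0,0,0,-1]]

  r1 -= -3·r0 → [0,2,1,-1]
  r2 -= 1·r0 → [0,2,2,1]
  r3 -= -3·r0 → [0,-4,1,7]
  r2 -= 1·r1 → [0,0,1,2]
  r3 -= -2·r1 → [0,0,3,5]
  r3 -= 3·r2 → [0,0,0,-1]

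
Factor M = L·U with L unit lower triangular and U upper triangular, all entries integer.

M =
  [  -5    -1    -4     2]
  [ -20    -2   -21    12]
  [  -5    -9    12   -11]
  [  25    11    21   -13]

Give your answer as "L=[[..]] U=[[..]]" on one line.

L=[[1,0,0,0],[4,1,0,0],[1,-4,1,0],[-5,3,-4,1]] U=[[-5,-1,-4,2],[0,2,-5,4],[0,0,-4,3],[0,0,0,-3]]

  row1 -= 4·row0 → [0,2,-5,4]
  row2 -= 1·row0 → [0,-8,16,-13]
  row3 -= -5·row0 → [0,6,1,-3]
  row2 -= -4·row1 → [0,0,-4,3]
  row3 -= 3·row1 → [0,0,16,-15]
  row3 -= -4·row2 → [0,0,0,-3]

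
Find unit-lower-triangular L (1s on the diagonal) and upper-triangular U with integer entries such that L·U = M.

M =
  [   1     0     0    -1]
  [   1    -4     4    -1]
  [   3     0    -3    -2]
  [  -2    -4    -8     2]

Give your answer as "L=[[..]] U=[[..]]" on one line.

  R1 -= 1·R0 → [0,-4,4,0]
  R2 -= 3·R0 → [0,0,-3,1]
  R3 -= -2·R0 → [0,-4,-8,0]
  R2 -= 0·R1 → [0,0,-3,1]
  R3 -= 1·R1 → [0,0,-12,0]
  R3 -= 4·R2 → [0,0,0,-4]

L=[[1,0,0,0],[1,1,0,0],[3,0,1,0],[-2,1,4,1]] U=[[1,0,0,-1],[0,-4,4,0],[0,0,-3,1],[0,0,0,-4]]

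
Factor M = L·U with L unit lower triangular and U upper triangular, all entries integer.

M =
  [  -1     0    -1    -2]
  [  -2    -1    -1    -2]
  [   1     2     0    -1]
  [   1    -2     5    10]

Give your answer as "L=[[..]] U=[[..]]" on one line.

  r1 -= 2·r0 → [0,-1,1,2]
  r2 -= -1·r0 → [0,2,-1,-3]
  r3 -= -1·r0 → [0,-2,4,8]
  r2 -= -2·r1 → [0,0,1,1]
  r3 -= 2·r1 → [0,0,2,4]
  r3 -= 2·r2 → [0,0,0,2]

L=[[1,0,0,0],[2,1,0,0],[-1,-2,1,0],[-1,2,2,1]] U=[[-1,0,-1,-2],[0,-1,1,2],[0,0,1,1],[0,0,0,2]]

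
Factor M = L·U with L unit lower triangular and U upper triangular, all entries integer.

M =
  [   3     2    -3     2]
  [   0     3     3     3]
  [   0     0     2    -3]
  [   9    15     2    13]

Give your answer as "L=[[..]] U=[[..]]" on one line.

  r1 -= 0·r0 → [0,3,3,3]
  r2 -= 0·r0 → [0,0,2,-3]
  r3 -= 3·r0 → [0,9,11,7]
  r2 -= 0·r1 → [0,0,2,-3]
  r3 -= 3·r1 → [0,0,2,-2]
  r3 -= 1·r2 → [0,0,0,1]

L=[[1,0,0,0],[0,1,0,0],[0,0,1,0],[3,3,1,1]] U=[[3,2,-3,2],[0,3,3,3],[0,0,2,-3],[0,0,0,1]]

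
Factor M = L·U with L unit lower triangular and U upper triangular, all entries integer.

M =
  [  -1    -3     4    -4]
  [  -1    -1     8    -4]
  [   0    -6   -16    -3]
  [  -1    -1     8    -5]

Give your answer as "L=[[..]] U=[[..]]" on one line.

L=[[1,0,0,0],[1,1,0,0],[0,-3,1,0],[1,1,0,1]] U=[[-1,-3,4,-4],[0,2,4,0],[0,0,-4,-3],[0,0,0,-1]]

  R1 -= 1·R0 → [0,2,4,0]
  R2 -= 0·R0 → [0,-6,-16,-3]
  R3 -= 1·R0 → [0,2,4,-1]
  R2 -= -3·R1 → [0,0,-4,-3]
  R3 -= 1·R1 → [0,0,0,-1]
  R3 -= 0·R2 → [0,0,0,-1]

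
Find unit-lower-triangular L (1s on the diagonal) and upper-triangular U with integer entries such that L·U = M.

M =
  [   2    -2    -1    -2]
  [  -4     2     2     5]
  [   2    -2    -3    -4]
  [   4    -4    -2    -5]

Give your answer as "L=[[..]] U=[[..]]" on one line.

  R1 -= -2·R0 → [0,-2,0,1]
  R2 -= 1·R0 → [0,0,-2,-2]
  R3 -= 2·R0 → [0,0,0,-1]
  R2 -= 0·R1 → [0,0,-2,-2]
  R3 -= 0·R1 → [0,0,0,-1]
  R3 -= 0·R2 → [0,0,0,-1]

L=[[1,0,0,0],[-2,1,0,0],[1,0,1,0],[2,0,0,1]] U=[[2,-2,-1,-2],[0,-2,0,1],[0,0,-2,-2],[0,0,0,-1]]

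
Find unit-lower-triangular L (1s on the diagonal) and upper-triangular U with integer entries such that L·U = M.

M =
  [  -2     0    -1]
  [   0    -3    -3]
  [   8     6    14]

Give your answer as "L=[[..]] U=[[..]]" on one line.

  row1 -= 0·row0 → [0,-3,-3]
  row2 -= -4·row0 → [0,6,10]
  row2 -= -2·row1 → [0,0,4]

L=[[1,0,0],[0,1,0],[-4,-2,1]] U=[[-2,0,-1],[0,-3,-3],[0,0,4]]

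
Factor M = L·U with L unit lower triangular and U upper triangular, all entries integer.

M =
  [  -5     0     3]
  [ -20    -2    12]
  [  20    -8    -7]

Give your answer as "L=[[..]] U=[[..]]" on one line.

  r1 -= 4·r0 → [0,-2,0]
  r2 -= -4·r0 → [0,-8,5]
  r2 -= 4·r1 → [0,0,5]

L=[[1,0,0],[4,1,0],[-4,4,1]] U=[[-5,0,3],[0,-2,0],[0,0,5]]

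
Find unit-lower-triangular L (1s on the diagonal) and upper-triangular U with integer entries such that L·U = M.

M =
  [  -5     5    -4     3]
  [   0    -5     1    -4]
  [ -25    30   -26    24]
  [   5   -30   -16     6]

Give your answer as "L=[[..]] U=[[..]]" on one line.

L=[[1,0,0,0],[0,1,0,0],[5,-1,1,0],[-1,5,5,1]] U=[[-5,5,-4,3],[0,-5,1,-4],[0,0,-5,5],[0,0,0,4]]

  R1 -= 0·R0 → [0,-5,1,-4]
  R2 -= 5·R0 → [0,5,-6,9]
  R3 -= -1·R0 → [0,-25,-20,9]
  R2 -= -1·R1 → [0,0,-5,5]
  R3 -= 5·R1 → [0,0,-25,29]
  R3 -= 5·R2 → [0,0,0,4]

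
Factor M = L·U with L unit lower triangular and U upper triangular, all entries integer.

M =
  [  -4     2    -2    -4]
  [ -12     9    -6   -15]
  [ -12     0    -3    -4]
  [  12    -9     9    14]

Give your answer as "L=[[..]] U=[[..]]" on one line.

  R1 -= 3·R0 → [0,3,0,-3]
  R2 -= 3·R0 → [0,-6,3,8]
  R3 -= -3·R0 → [0,-3,3,2]
  R2 -= -2·R1 → [0,0,3,2]
  R3 -= -1·R1 → [0,0,3,-1]
  R3 -= 1·R2 → [0,0,0,-3]

L=[[1,0,0,0],[3,1,0,0],[3,-2,1,0],[-3,-1,1,1]] U=[[-4,2,-2,-4],[0,3,0,-3],[0,0,3,2],[0,0,0,-3]]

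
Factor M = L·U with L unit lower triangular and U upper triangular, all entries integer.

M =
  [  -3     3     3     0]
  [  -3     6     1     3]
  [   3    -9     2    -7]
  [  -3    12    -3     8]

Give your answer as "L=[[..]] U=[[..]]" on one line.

  r1 -= 1·r0 → [0,3,-2,3]
  r2 -= -1·r0 → [0,-6,5,-7]
  r3 -= 1·r0 → [0,9,-6,8]
  r2 -= -2·r1 → [0,0,1,-1]
  r3 -= 3·r1 → [0,0,0,-1]
  r3 -= 0·r2 → [0,0,0,-1]

L=[[1,0,0,0],[1,1,0,0],[-1,-2,1,0],[1,3,0,1]] U=[[-3,3,3,0],[0,3,-2,3],[0,0,1,-1],[0,0,0,-1]]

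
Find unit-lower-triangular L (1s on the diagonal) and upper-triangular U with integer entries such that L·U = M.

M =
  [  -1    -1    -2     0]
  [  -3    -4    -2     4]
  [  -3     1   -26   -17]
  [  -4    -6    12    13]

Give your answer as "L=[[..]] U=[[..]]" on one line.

  r1 -= 3·r0 → [0,-1,4,4]
  r2 -= 3·r0 → [0,4,-20,-17]
  r3 -= 4·r0 → [0,-2,20,13]
  r2 -= -4·r1 → [0,0,-4,-1]
  r3 -= 2·r1 → [0,0,12,5]
  r3 -= -3·r2 → [0,0,0,2]

L=[[1,0,0,0],[3,1,0,0],[3,-4,1,0],[4,2,-3,1]] U=[[-1,-1,-2,0],[0,-1,4,4],[0,0,-4,-1],[0,0,0,2]]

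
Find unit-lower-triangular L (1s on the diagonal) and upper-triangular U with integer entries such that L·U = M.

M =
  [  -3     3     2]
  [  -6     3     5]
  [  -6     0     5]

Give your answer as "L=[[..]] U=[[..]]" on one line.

L=[[1,0,0],[2,1,0],[2,2,1]] U=[[-3,3,2],[0,-3,1],[0,0,-1]]

  row1 -= 2·row0 → [0,-3,1]
  row2 -= 2·row0 → [0,-6,1]
  row2 -= 2·row1 → [0,0,-1]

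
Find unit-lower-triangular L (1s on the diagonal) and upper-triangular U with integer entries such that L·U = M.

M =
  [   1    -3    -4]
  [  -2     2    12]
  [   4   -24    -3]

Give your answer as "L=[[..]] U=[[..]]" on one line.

L=[[1,0,0],[-2,1,0],[4,3,1]] U=[[1,-3,-4],[0,-4,4],[0,0,1]]

  r1 -= -2·r0 → [0,-4,4]
  r2 -= 4·r0 → [0,-12,13]
  r2 -= 3·r1 → [0,0,1]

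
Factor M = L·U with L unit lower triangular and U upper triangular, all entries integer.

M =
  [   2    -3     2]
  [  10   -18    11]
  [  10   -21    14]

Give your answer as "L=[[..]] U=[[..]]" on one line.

L=[[1,0,0],[5,1,0],[5,2,1]] U=[[2,-3,2],[0,-3,1],[0,0,2]]

  r1 -= 5·r0 → [0,-3,1]
  r2 -= 5·r0 → [0,-6,4]
  r2 -= 2·r1 → [0,0,2]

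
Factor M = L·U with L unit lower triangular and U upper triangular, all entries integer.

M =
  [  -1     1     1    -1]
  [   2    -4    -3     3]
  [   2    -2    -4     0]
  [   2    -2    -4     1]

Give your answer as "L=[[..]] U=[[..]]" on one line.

  R1 -= -2·R0 → [0,-2,-1,1]
  R2 -= -2·R0 → [0,0,-2,-2]
  R3 -= -2·R0 → [0,0,-2,-1]
  R2 -= 0·R1 → [0,0,-2,-2]
  R3 -= 0·R1 → [0,0,-2,-1]
  R3 -= 1·R2 → [0,0,0,1]

L=[[1,0,0,0],[-2,1,0,0],[-2,0,1,0],[-2,0,1,1]] U=[[-1,1,1,-1],[0,-2,-1,1],[0,0,-2,-2],[0,0,0,1]]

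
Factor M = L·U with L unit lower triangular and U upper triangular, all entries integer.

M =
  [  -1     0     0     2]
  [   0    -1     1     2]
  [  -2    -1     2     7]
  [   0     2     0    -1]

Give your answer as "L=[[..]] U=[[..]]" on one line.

  row1 -= 0·row0 → [0,-1,1,2]
  row2 -= 2·row0 → [0,-1,2,3]
  row3 -= 0·row0 → [0,2,0,-1]
  row2 -= 1·row1 → [0,0,1,1]
  row3 -= -2·row1 → [0,0,2,3]
  row3 -= 2·row2 → [0,0,0,1]

L=[[1,0,0,0],[0,1,0,0],[2,1,1,0],[0,-2,2,1]] U=[[-1,0,0,2],[0,-1,1,2],[0,0,1,1],[0,0,0,1]]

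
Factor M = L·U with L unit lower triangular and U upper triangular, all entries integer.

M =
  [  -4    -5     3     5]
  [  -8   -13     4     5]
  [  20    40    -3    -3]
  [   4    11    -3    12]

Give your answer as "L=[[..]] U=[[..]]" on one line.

  r1 -= 2·r0 → [0,-3,-2,-5]
  r2 -= -5·r0 → [0,15,12,22]
  r3 -= -1·r0 → [0,6,0,17]
  r2 -= -5·r1 → [0,0,2,-3]
  r3 -= -2·r1 → [0,0,-4,7]
  r3 -= -2·r2 → [0,0,0,1]

L=[[1,0,0,0],[2,1,0,0],[-5,-5,1,0],[-1,-2,-2,1]] U=[[-4,-5,3,5],[0,-3,-2,-5],[0,0,2,-3],[0,0,0,1]]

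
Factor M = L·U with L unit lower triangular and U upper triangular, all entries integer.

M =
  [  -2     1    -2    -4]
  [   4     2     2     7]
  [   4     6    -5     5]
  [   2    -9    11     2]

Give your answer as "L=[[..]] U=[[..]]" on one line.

L=[[1,0,0,0],[-2,1,0,0],[-2,2,1,0],[-1,-2,-1,1]] U=[[-2,1,-2,-4],[0,4,-2,-1],[0,0,-5,-1],[0,0,0,-5]]

  row1 -= -2·row0 → [0,4,-2,-1]
  row2 -= -2·row0 → [0,8,-9,-3]
  row3 -= -1·row0 → [0,-8,9,-2]
  row2 -= 2·row1 → [0,0,-5,-1]
  row3 -= -2·row1 → [0,0,5,-4]
  row3 -= -1·row2 → [0,0,0,-5]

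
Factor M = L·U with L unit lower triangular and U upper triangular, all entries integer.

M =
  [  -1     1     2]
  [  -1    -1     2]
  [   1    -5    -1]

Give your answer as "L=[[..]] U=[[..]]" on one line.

L=[[1,0,0],[1,1,0],[-1,2,1]] U=[[-1,1,2],[0,-2,0],[0,0,1]]

  R1 -= 1·R0 → [0,-2,0]
  R2 -= -1·R0 → [0,-4,1]
  R2 -= 2·R1 → [0,0,1]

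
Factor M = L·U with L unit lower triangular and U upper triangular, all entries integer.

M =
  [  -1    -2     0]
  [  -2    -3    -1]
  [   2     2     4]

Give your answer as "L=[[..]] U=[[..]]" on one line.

  R1 -= 2·R0 → [0,1,-1]
  R2 -= -2·R0 → [0,-2,4]
  R2 -= -2·R1 → [0,0,2]

L=[[1,0,0],[2,1,0],[-2,-2,1]] U=[[-1,-2,0],[0,1,-1],[0,0,2]]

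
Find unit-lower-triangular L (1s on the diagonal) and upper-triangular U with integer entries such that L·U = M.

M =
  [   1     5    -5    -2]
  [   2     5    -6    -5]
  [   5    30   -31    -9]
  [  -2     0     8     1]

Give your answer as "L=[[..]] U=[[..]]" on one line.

  R1 -= 2·R0 → [0,-5,4,-1]
  R2 -= 5·R0 → [0,5,-6,1]
  R3 -= -2·R0 → [0,10,-2,-3]
  R2 -= -1·R1 → [0,0,-2,0]
  R3 -= -2·R1 → [0,0,6,-5]
  R3 -= -3·R2 → [0,0,0,-5]

L=[[1,0,0,0],[2,1,0,0],[5,-1,1,0],[-2,-2,-3,1]] U=[[1,5,-5,-2],[0,-5,4,-1],[0,0,-2,0],[0,0,0,-5]]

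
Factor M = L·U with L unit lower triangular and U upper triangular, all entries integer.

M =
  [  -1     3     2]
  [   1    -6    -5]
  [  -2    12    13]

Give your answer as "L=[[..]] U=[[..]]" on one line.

  R1 -= -1·R0 → [0,-3,-3]
  R2 -= 2·R0 → [0,6,9]
  R2 -= -2·R1 → [0,0,3]

L=[[1,0,0],[-1,1,0],[2,-2,1]] U=[[-1,3,2],[0,-3,-3],[0,0,3]]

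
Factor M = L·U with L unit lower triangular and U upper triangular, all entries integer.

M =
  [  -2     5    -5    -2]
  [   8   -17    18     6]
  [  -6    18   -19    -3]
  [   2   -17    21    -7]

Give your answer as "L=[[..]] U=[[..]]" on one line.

L=[[1,0,0,0],[-4,1,0,0],[3,1,1,0],[-1,-4,-4,1]] U=[[-2,5,-5,-2],[0,3,-2,-2],[0,0,-2,5],[0,0,0,3]]

  r1 -= -4·r0 → [0,3,-2,-2]
  r2 -= 3·r0 → [0,3,-4,3]
  r3 -= -1·r0 → [0,-12,16,-9]
  r2 -= 1·r1 → [0,0,-2,5]
  r3 -= -4·r1 → [0,0,8,-17]
  r3 -= -4·r2 → [0,0,0,3]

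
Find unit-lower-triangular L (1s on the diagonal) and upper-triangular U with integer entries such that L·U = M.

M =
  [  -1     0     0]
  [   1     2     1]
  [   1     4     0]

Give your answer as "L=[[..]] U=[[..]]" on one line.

L=[[1,0,0],[-1,1,0],[-1,2,1]] U=[[-1,0,0],[0,2,1],[0,0,-2]]

  R1 -= -1·R0 → [0,2,1]
  R2 -= -1·R0 → [0,4,0]
  R2 -= 2·R1 → [0,0,-2]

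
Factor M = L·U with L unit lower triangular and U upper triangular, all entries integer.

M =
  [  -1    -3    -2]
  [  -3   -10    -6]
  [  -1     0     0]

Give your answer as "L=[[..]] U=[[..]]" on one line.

  R1 -= 3·R0 → [0,-1,0]
  R2 -= 1·R0 → [0,3,2]
  R2 -= -3·R1 → [0,0,2]

L=[[1,0,0],[3,1,0],[1,-3,1]] U=[[-1,-3,-2],[0,-1,0],[0,0,2]]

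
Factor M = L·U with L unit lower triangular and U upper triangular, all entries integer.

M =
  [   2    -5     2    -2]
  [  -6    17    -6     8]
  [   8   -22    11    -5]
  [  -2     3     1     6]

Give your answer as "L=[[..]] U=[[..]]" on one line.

L=[[1,0,0,0],[-3,1,0,0],[4,-1,1,0],[-1,-1,1,1]] U=[[2,-5,2,-2],[0,2,0,2],[0,0,3,5],[0,0,0,1]]

  r1 -= -3·r0 → [0,2,0,2]
  r2 -= 4·r0 → [0,-2,3,3]
  r3 -= -1·r0 → [0,-2,3,4]
  r2 -= -1·r1 → [0,0,3,5]
  r3 -= -1·r1 → [0,0,3,6]
  r3 -= 1·r2 → [0,0,0,1]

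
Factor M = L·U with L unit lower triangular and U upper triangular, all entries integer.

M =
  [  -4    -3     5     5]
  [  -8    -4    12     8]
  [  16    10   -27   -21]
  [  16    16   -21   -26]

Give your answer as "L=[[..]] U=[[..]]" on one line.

  r1 -= 2·r0 → [0,2,2,-2]
  r2 -= -4·r0 → [0,-2,-7,-1]
  r3 -= -4·r0 → [0,4,-1,-6]
  r2 -= -1·r1 → [0,0,-5,-3]
  r3 -= 2·r1 → [0,0,-5,-2]
  r3 -= 1·r2 → [0,0,0,1]

L=[[1,0,0,0],[2,1,0,0],[-4,-1,1,0],[-4,2,1,1]] U=[[-4,-3,5,5],[0,2,2,-2],[0,0,-5,-3],[0,0,0,1]]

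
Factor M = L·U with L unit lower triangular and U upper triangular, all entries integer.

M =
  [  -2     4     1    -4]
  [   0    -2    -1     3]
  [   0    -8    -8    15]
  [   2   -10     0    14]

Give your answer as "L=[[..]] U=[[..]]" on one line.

  row1 -= 0·row0 → [0,-2,-1,3]
  row2 -= 0·row0 → [0,-8,-8,15]
  row3 -= -1·row0 → [0,-6,1,10]
  row2 -= 4·row1 → [0,0,-4,3]
  row3 -= 3·row1 → [0,0,4,1]
  row3 -= -1·row2 → [0,0,0,4]

L=[[1,0,0,0],[0,1,0,0],[0,4,1,0],[-1,3,-1,1]] U=[[-2,4,1,-4],[0,-2,-1,3],[0,0,-4,3],[0,0,0,4]]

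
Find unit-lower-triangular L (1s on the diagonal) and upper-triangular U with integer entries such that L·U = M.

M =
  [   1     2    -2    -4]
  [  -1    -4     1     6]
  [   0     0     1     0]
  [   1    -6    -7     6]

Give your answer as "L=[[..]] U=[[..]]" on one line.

L=[[1,0,0,0],[-1,1,0,0],[0,0,1,0],[1,4,-1,1]] U=[[1,2,-2,-4],[0,-2,-1,2],[0,0,1,0],[0,0,0,2]]

  r1 -= -1·r0 → [0,-2,-1,2]
  r2 -= 0·r0 → [0,0,1,0]
  r3 -= 1·r0 → [0,-8,-5,10]
  r2 -= 0·r1 → [0,0,1,0]
  r3 -= 4·r1 → [0,0,-1,2]
  r3 -= -1·r2 → [0,0,0,2]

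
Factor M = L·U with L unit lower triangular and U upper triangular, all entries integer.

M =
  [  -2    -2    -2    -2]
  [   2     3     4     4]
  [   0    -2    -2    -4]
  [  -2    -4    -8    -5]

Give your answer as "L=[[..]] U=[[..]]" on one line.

  r1 -= -1·r0 → [0,1,2,2]
  r2 -= 0·r0 → [0,-2,-2,-4]
  r3 -= 1·r0 → [0,-2,-6,-3]
  r2 -= -2·r1 → [0,0,2,0]
  r3 -= -2·r1 → [0,0,-2,1]
  r3 -= -1·r2 → [0,0,0,1]

L=[[1,0,0,0],[-1,1,0,0],[0,-2,1,0],[1,-2,-1,1]] U=[[-2,-2,-2,-2],[0,1,2,2],[0,0,2,0],[0,0,0,1]]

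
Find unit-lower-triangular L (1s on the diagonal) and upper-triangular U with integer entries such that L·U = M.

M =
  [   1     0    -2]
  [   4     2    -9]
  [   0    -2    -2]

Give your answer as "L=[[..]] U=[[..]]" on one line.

  R1 -= 4·R0 → [0,2,-1]
  R2 -= 0·R0 → [0,-2,-2]
  R2 -= -1·R1 → [0,0,-3]

L=[[1,0,0],[4,1,0],[0,-1,1]] U=[[1,0,-2],[0,2,-1],[0,0,-3]]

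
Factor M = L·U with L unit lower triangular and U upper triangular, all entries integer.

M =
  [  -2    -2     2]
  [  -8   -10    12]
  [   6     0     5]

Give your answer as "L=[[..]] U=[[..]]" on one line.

  row1 -= 4·row0 → [0,-2,4]
  row2 -= -3·row0 → [0,-6,11]
  row2 -= 3·row1 → [0,0,-1]

L=[[1,0,0],[4,1,0],[-3,3,1]] U=[[-2,-2,2],[0,-2,4],[0,0,-1]]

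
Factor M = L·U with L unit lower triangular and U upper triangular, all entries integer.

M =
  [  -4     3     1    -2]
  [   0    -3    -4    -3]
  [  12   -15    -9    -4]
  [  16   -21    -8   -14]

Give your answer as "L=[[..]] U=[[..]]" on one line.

  R1 -= 0·R0 → [0,-3,-4,-3]
  R2 -= -3·R0 → [0,-6,-6,-10]
  R3 -= -4·R0 → [0,-9,-4,-22]
  R2 -= 2·R1 → [0,0,2,-4]
  R3 -= 3·R1 → [0,0,8,-13]
  R3 -= 4·R2 → [0,0,0,3]

L=[[1,0,0,0],[0,1,0,0],[-3,2,1,0],[-4,3,4,1]] U=[[-4,3,1,-2],[0,-3,-4,-3],[0,0,2,-4],[0,0,0,3]]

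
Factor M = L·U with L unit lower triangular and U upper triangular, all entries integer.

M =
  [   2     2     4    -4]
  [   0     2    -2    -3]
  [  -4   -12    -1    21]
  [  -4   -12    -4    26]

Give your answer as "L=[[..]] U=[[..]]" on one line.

  row1 -= 0·row0 → [0,2,-2,-3]
  row2 -= -2·row0 → [0,-8,7,13]
  row3 -= -2·row0 → [0,-8,4,18]
  row2 -= -4·row1 → [0,0,-1,1]
  row3 -= -4·row1 → [0,0,-4,6]
  row3 -= 4·row2 → [0,0,0,2]

L=[[1,0,0,0],[0,1,0,0],[-2,-4,1,0],[-2,-4,4,1]] U=[[2,2,4,-4],[0,2,-2,-3],[0,0,-1,1],[0,0,0,2]]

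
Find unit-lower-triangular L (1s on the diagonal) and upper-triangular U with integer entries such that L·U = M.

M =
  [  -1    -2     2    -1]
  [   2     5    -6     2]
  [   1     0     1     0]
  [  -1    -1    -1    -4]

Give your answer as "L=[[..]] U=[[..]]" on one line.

  r1 -= -2·r0 → [0,1,-2,0]
  r2 -= -1·r0 → [0,-2,3,-1]
  r3 -= 1·r0 → [0,1,-3,-3]
  r2 -= -2·r1 → [0,0,-1,-1]
  r3 -= 1·r1 → [0,0,-1,-3]
  r3 -= 1·r2 → [0,0,0,-2]

L=[[1,0,0,0],[-2,1,0,0],[-1,-2,1,0],[1,1,1,1]] U=[[-1,-2,2,-1],[0,1,-2,0],[0,0,-1,-1],[0,0,0,-2]]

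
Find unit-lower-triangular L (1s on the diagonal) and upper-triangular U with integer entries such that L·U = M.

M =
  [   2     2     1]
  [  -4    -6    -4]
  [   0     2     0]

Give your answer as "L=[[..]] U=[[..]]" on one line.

L=[[1,0,0],[-2,1,0],[0,-1,1]] U=[[2,2,1],[0,-2,-2],[0,0,-2]]

  row1 -= -2·row0 → [0,-2,-2]
  row2 -= 0·row0 → [0,2,0]
  row2 -= -1·row1 → [0,0,-2]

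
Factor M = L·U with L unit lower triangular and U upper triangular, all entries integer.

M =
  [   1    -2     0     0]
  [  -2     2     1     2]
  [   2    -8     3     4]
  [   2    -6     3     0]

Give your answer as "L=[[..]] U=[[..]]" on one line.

  row1 -= -2·row0 → [0,-2,1,2]
  row2 -= 2·row0 → [0,-4,3,4]
  row3 -= 2·row0 → [0,-2,3,0]
  row2 -= 2·row1 → [0,0,1,0]
  row3 -= 1·row1 → [0,0,2,-2]
  row3 -= 2·row2 → [0,0,0,-2]

L=[[1,0,0,0],[-2,1,0,0],[2,2,1,0],[2,1,2,1]] U=[[1,-2,0,0],[0,-2,1,2],[0,0,1,0],[0,0,0,-2]]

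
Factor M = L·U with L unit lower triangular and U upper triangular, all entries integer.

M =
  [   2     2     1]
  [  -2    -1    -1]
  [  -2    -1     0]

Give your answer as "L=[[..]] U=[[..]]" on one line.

  row1 -= -1·row0 → [0,1,0]
  row2 -= -1·row0 → [0,1,1]
  row2 -= 1·row1 → [0,0,1]

L=[[1,0,0],[-1,1,0],[-1,1,1]] U=[[2,2,1],[0,1,0],[0,0,1]]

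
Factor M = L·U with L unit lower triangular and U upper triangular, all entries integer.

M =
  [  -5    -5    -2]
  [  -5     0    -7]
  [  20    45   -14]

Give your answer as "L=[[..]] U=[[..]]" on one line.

  r1 -= 1·r0 → [0,5,-5]
  r2 -= -4·r0 → [0,25,-22]
  r2 -= 5·r1 → [0,0,3]

L=[[1,0,0],[1,1,0],[-4,5,1]] U=[[-5,-5,-2],[0,5,-5],[0,0,3]]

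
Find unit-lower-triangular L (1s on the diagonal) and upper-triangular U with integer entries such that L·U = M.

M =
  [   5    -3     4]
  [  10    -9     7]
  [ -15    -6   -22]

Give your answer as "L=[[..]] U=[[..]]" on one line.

  row1 -= 2·row0 → [0,-3,-1]
  row2 -= -3·row0 → [0,-15,-10]
  row2 -= 5·row1 → [0,0,-5]

L=[[1,0,0],[2,1,0],[-3,5,1]] U=[[5,-3,4],[0,-3,-1],[0,0,-5]]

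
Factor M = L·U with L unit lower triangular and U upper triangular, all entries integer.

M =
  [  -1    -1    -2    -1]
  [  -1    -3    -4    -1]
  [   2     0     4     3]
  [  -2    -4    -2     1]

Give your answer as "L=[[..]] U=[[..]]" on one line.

  row1 -= 1·row0 → [0,-2,-2,0]
  row2 -= -2·row0 → [0,-2,0,1]
  row3 -= 2·row0 → [0,-2,2,3]
  row2 -= 1·row1 → [0,0,2,1]
  row3 -= 1·row1 → [0,0,4,3]
  row3 -= 2·row2 → [0,0,0,1]

L=[[1,0,0,0],[1,1,0,0],[-2,1,1,0],[2,1,2,1]] U=[[-1,-1,-2,-1],[0,-2,-2,0],[0,0,2,1],[0,0,0,1]]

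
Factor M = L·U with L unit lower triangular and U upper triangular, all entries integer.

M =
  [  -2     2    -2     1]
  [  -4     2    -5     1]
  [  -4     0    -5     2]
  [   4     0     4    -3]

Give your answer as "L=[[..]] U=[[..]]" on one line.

  r1 -= 2·r0 → [0,-2,-1,-1]
  r2 -= 2·r0 → [0,-4,-1,0]
  r3 -= -2·r0 → [0,4,0,-1]
  r2 -= 2·r1 → [0,0,1,2]
  r3 -= -2·r1 → [0,0,-2,-3]
  r3 -= -2·r2 → [0,0,0,1]

L=[[1,0,0,0],[2,1,0,0],[2,2,1,0],[-2,-2,-2,1]] U=[[-2,2,-2,1],[0,-2,-1,-1],[0,0,1,2],[0,0,0,1]]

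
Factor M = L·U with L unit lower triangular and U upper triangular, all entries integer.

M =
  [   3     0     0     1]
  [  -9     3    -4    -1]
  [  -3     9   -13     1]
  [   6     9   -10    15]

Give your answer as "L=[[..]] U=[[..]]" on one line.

L=[[1,0,0,0],[-3,1,0,0],[-1,3,1,0],[2,3,-2,1]] U=[[3,0,0,1],[0,3,-4,2],[0,0,-1,-4],[0,0,0,-1]]

  row1 -= -3·row0 → [0,3,-4,2]
  row2 -= -1·row0 → [0,9,-13,2]
  row3 -= 2·row0 → [0,9,-10,13]
  row2 -= 3·row1 → [0,0,-1,-4]
  row3 -= 3·row1 → [0,0,2,7]
  row3 -= -2·row2 → [0,0,0,-1]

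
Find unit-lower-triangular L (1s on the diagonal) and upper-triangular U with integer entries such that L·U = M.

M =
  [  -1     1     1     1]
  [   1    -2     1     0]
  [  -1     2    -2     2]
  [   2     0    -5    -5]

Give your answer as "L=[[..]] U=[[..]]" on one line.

L=[[1,0,0,0],[-1,1,0,0],[1,-1,1,0],[-2,-2,-1,1]] U=[[-1,1,1,1],[0,-1,2,1],[0,0,-1,2],[0,0,0,1]]

  r1 -= -1·r0 → [0,-1,2,1]
  r2 -= 1·r0 → [0,1,-3,1]
  r3 -= -2·r0 → [0,2,-3,-3]
  r2 -= -1·r1 → [0,0,-1,2]
  r3 -= -2·r1 → [0,0,1,-1]
  r3 -= -1·r2 → [0,0,0,1]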